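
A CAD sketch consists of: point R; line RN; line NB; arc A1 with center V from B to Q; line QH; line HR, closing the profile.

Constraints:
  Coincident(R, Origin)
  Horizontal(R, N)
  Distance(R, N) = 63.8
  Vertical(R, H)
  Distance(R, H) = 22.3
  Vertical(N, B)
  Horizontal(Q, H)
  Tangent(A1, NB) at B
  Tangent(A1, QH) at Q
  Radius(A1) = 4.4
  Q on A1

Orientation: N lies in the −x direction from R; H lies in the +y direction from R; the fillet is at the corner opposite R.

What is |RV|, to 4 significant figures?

62.04

RH is vertical with |RH| = 22.3 and H on the +y side, so H = (0.000, 22.30). The virtual corner opposite R is at (-63.80, 22.30). A1 meets NB tangentially, so VB is at right angles to NB and tangency of A1 to QH means the radius VQ is perpendicular to QH, with radius 4.4, so the center V sits 4.4 in from both sides at V = (-59.40, 17.90). Then |RV| = |V − R| = 62.04.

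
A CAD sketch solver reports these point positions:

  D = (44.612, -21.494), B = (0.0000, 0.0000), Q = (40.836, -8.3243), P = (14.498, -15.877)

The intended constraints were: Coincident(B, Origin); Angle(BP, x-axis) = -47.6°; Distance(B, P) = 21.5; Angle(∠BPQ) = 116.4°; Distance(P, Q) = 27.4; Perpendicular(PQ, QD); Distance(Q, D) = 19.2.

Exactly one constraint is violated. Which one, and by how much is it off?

Distance(Q, D) = 19.2 — off by 5.50.

B = (0.00, 0.00) ✓; BP at -47.60° ✓; |BP| = 21.50 ✓; ∠BPQ = 116.4° ✓; |PQ| = 27.40 ✓; ∠(PQ, QD) = 90.00° ✓; |QD| = 13.70 ✗.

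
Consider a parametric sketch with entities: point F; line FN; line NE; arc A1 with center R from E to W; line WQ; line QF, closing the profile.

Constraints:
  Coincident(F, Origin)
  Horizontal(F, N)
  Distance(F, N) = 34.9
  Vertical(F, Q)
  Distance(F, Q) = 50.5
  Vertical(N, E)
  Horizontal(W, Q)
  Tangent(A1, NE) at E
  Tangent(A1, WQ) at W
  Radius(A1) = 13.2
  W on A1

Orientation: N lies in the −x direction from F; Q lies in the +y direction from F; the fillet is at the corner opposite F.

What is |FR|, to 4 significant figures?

43.15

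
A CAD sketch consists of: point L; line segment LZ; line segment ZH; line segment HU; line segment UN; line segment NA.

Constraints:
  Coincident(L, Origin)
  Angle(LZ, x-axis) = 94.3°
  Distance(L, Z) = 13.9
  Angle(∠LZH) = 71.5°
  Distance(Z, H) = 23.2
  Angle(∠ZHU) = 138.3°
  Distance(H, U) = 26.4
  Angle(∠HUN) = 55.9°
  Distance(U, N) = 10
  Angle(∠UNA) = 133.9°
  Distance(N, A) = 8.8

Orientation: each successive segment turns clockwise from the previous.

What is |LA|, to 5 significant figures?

21.447

L is at the origin; LZ runs at 94.3° with length 13.9, so Z = (-1.0422, 13.861). ∠LZH = 71.5° gives ZH at -14.200° from the x-axis; with |ZH| = 23.2, H = (21.449, 8.1697). ∠ZHU = 138.3° gives HU at -55.900° from the x-axis; with |HU| = 26.4, U = (36.250, -13.691). ∠HUN = 55.9° gives UN at -180.00° from the x-axis; with |UN| = 10.0, N = (26.250, -13.691). ∠UNA = 133.9° gives NA at 133.90° from the x-axis; with |NA| = 8.8, A = (20.148, -7.3502). Then |LA| = |A − L| = 21.447.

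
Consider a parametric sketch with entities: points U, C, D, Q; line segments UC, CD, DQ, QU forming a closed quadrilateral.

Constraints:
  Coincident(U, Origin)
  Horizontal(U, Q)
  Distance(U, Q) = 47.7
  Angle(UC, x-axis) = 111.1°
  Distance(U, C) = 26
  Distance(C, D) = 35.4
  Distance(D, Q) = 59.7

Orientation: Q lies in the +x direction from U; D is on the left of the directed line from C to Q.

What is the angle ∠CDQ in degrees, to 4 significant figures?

76.69°

Checks: |UQ| = 47.70 ✓; |UC| = 26.00 ✓; |CD| = 35.40 ✓; |DQ| = 59.70 ✓.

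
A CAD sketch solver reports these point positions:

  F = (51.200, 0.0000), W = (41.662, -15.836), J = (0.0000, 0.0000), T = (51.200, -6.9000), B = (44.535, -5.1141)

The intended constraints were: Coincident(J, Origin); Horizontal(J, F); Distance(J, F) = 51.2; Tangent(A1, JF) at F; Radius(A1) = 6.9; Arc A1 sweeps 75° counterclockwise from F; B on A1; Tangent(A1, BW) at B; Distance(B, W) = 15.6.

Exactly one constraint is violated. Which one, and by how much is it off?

Distance(B, W) = 15.6 — off by 4.50.

J = (0.00, 0.00) ✓; J.y = 0.00, F.y = 0.00 ✓; |JF| = 51.20 ✓; ∠(TF, FJ) = 90.00° ✓; |TF| = 6.900 ✓; bearing(T→B) − bearing(T→F) = 75.00° ✓; |TB| = 6.900 ✓; ∠(TB, BW) = 90.00° ✓; |BW| = 11.10 ✗.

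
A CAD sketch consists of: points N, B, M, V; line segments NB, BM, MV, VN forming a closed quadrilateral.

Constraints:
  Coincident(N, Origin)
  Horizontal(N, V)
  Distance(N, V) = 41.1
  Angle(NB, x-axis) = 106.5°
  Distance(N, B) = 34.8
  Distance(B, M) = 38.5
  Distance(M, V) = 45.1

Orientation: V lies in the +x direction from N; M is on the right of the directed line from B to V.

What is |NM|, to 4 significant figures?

5.975

Checks: |BM| = 38.50 ✓; |MV| = 45.10 ✓.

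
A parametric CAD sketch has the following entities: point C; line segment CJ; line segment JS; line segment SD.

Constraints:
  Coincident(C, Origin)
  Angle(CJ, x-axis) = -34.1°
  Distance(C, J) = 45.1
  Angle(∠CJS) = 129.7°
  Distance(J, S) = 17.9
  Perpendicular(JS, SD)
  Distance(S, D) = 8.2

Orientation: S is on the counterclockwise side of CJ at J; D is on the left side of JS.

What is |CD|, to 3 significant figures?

53.7

∠CJS = 129.7°, so JS runs at -34.1° + (180° − 129.7°) = 16.2° from the x-axis; with |JS| = 17.9, S = J + 17.9·(cos 16.2°, sin 16.2°) = (54.5, -20.3). JS is perpendicular to SD; with |SD| = 8.2 on the left of JS, D = S + 8.2·(-0.279, 0.960) = (52.2, -12.4). Then |CD| = |D − C| = 53.7.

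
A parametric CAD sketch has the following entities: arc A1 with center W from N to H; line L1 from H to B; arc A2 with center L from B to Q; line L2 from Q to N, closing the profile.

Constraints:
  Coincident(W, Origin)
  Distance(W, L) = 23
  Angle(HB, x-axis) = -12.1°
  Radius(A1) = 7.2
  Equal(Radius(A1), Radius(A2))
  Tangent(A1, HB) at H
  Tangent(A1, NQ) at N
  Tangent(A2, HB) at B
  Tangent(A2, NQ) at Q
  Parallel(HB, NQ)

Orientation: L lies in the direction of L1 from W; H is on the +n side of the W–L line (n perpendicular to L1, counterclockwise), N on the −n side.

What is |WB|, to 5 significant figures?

24.101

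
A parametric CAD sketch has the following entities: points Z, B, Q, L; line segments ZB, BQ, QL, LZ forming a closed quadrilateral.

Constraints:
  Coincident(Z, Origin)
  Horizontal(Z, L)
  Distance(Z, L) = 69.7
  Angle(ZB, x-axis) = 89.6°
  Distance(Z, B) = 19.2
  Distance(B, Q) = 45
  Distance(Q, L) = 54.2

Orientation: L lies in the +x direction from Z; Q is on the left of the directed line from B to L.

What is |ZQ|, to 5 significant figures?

57.872

Z is at the origin; ZL is horizontal with |ZL| = 69.7 and L in +x, so L = (69.7, 0). ZB runs at 89.6° with |ZB| = 19.2, so B = (0.13404, 19.200). Q is determined by |BQ| = 45.0 and |QL| = 54.2 together: it lies at the intersection of circle(B, 45.0) and circle(L, 54.2). With |BL| = 72.167, the foot of the radical line on BL is 29.760 from B and the perpendicular offset is √(45.0² − 29.760²) = 33.754. Taking the left-of-BL solution: Q = (37.802, 43.819).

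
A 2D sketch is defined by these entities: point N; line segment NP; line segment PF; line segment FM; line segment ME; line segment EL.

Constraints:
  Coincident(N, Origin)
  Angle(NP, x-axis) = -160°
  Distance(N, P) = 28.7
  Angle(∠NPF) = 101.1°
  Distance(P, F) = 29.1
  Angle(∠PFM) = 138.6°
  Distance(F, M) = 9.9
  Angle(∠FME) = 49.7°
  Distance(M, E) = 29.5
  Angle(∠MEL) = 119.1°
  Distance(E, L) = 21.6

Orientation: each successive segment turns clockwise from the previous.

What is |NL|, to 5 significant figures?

34.518

N is at the origin; NP runs at -160.0° with length 28.7, so P = (-26.969, -9.8160). ∠NPF = 101.1° gives PF at 121.10° from the x-axis; with |PF| = 29.1, F = (-42.000, 15.101). ∠PFM = 138.6° gives FM at 79.700° from the x-axis; with |FM| = 9.9, M = (-40.230, 24.842). ∠FME = 49.7° gives ME at -50.600° from the x-axis; with |ME| = 29.5, E = (-21.506, 2.0462). ∠MEL = 119.1° gives EL at -111.50° from the x-axis; with |EL| = 21.6, L = (-29.422, -18.051). Then |NL| = |L − N| = 34.518.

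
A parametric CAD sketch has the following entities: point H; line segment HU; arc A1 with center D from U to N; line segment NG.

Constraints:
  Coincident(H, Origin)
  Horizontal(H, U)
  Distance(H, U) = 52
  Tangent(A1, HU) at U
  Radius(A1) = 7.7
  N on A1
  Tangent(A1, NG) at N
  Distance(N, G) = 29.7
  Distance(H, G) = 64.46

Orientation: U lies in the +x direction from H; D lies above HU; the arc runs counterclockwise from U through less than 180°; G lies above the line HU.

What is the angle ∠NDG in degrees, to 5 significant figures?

75.466°

Checks: |DN| = 7.700 ✓; ∠(DN, NG) = 90.00° ✓; |NG| = 29.70 ✓; |HG| = 64.46 ✓.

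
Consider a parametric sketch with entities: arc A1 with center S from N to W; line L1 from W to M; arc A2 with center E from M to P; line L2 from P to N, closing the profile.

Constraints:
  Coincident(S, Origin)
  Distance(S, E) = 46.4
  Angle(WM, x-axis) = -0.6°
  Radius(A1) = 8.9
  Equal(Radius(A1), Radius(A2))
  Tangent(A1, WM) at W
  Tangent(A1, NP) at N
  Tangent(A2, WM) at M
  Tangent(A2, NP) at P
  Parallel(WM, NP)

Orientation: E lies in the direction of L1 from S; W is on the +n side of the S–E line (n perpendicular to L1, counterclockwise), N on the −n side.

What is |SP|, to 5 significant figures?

47.246

The slot axis is L1's direction at -0.6°, so u = (cos -0.6°, sin -0.6°) = (0.99995, -0.010472) and n = (−sin -0.6°, cos -0.6°) = (0.010472, 0.99995). S is at the origin and E lies 46.4 along u from S, so E = 46.4·u = (46.397, -0.48589). Tangency of A1 to both parallel lines with radius 8.9 puts W and N at S ± 8.9·n: W = (0.093199, 8.8995), N = (-0.093199, -8.8995). Equal radii place M and P the same way about E: M = E + 8.9·n = (46.491, 8.4136), P = E − 8.9·n = (46.304, -9.3854). Then |SP| = |P − S| = 47.246.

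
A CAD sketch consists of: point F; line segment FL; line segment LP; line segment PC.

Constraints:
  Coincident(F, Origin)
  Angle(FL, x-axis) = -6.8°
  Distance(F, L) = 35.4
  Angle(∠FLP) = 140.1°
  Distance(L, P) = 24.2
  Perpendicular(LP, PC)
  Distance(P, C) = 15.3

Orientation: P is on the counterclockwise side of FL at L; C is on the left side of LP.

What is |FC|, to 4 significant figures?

51.89

∠FLP = 140.1°, so LP runs at -6.8° + (180° − 140.1°) = 33.10° from the x-axis; with |LP| = 24.2, P = L + 24.2·(cos 33.10°, sin 33.10°) = (55.42, 9.024). LP ⟂ PC; with |PC| = 15.3 on the left of LP, C = P + 15.3·(-0.5461, 0.8377) = (47.07, 21.84). Then |FC| = |C − F| = 51.89.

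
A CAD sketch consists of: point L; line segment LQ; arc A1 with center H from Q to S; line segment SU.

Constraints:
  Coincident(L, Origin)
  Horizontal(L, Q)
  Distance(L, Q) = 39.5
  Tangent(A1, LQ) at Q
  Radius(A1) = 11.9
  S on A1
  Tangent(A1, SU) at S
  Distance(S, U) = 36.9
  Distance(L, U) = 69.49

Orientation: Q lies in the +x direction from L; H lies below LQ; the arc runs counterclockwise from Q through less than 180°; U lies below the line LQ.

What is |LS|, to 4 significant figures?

34.52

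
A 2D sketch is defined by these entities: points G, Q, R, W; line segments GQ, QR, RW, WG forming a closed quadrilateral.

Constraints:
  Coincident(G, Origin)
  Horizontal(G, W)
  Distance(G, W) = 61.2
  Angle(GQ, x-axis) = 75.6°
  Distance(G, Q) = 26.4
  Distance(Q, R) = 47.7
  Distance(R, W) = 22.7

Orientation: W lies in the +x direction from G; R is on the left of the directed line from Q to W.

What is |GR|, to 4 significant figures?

58.23

G is at the origin; GW is horizontal with |GW| = 61.2 and W in +x, so W = (61.2, 0). GQ runs at 75.6° with |GQ| = 26.4, so Q = (6.565, 25.57). R is determined by |QR| = 47.7 and |RW| = 22.7 together: it lies at the intersection of circle(Q, 47.7) and circle(W, 22.7). With |QW| = 60.32, the foot of the radical line on QW is 44.75 from Q and the perpendicular offset is √(47.7² − 44.75²) = 16.52. Taking the left-of-QW solution: R = (54.10, 21.56).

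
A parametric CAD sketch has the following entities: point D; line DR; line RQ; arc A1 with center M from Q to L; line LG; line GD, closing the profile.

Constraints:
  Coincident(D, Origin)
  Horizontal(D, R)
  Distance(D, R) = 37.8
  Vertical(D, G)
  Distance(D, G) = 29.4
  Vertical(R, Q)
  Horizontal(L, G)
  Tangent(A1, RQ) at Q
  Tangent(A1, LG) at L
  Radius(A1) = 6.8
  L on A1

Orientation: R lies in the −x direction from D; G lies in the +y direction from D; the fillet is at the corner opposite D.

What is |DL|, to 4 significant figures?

42.72

The virtual corner opposite D is at (-37.80, 29.40). Since A1 is tangent to RQ there, MQ ⟂ RQ and A1 meets LG tangentially, so ML is at right angles to LG, with radius 6.8, so the center M sits 6.8 in from both sides at M = (-31.00, 22.60). That places the tangent points at Q = (-37.80, 22.60) on RQ and L = (-31.00, 29.40) on LG. Then |DL| = |L − D| = 42.72.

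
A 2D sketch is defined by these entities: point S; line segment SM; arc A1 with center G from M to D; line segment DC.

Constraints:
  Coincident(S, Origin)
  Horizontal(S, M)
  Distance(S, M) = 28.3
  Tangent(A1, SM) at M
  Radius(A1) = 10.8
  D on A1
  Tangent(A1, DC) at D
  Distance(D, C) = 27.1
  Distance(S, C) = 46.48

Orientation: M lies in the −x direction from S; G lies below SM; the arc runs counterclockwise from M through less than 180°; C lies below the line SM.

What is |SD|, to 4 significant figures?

40.99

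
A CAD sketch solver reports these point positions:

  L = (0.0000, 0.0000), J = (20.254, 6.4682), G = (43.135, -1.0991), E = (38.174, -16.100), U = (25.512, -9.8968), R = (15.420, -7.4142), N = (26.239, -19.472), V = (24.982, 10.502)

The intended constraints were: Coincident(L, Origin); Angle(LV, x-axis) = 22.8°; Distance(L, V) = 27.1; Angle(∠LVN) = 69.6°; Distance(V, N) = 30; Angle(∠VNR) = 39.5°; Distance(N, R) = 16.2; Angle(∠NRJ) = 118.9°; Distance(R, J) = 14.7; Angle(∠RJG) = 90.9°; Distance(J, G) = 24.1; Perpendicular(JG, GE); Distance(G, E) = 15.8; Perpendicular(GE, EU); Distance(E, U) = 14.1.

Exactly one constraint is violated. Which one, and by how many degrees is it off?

Perpendicular(GE, EU) — off by 7.80°.

L = (0.00, 0.00) ✓; LV at 22.80° ✓; |LV| = 27.10 ✓; ∠LVN = 69.60° ✓; |VN| = 30.00 ✓; ∠VNR = 39.50° ✓; |NR| = 16.20 ✓; ∠NRJ = 118.9° ✓; |RJ| = 14.70 ✓; ∠RJG = 90.90° ✓; |JG| = 24.10 ✓; ∠(JG, GE) = 90.00° ✓; |GE| = 15.80 ✓; ∠(GE, EU) = 97.80° ✗; |EU| = 14.10 ✓.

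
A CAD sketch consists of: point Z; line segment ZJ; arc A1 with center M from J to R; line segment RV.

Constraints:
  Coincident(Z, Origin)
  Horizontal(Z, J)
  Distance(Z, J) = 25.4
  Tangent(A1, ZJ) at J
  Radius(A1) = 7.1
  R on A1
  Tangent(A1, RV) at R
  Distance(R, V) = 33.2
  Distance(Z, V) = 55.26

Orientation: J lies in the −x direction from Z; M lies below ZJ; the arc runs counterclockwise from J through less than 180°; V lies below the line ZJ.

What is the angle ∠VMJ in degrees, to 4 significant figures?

153.3°

Checks: |MJ| = 7.100 ✓; |MR| = 7.100 ✓; ∠(MR, RV) = 90.00° ✓; |RV| = 33.20 ✓; |ZV| = 55.26 ✓.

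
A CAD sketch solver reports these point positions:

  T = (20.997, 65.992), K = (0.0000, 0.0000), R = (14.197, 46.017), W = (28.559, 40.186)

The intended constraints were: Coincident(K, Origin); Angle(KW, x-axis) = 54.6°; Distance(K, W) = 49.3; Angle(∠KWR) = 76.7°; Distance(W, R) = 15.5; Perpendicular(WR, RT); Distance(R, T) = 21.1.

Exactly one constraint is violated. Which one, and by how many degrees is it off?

Perpendicular(WR, RT) — off by 3.30°.

K = (0.00, 0.00) ✓; KW at 54.60° ✓; |KW| = 49.30 ✓; ∠KWR = 76.70° ✓; |WR| = 15.50 ✓; ∠(WR, RT) = 86.70° ✗; |RT| = 21.10 ✓.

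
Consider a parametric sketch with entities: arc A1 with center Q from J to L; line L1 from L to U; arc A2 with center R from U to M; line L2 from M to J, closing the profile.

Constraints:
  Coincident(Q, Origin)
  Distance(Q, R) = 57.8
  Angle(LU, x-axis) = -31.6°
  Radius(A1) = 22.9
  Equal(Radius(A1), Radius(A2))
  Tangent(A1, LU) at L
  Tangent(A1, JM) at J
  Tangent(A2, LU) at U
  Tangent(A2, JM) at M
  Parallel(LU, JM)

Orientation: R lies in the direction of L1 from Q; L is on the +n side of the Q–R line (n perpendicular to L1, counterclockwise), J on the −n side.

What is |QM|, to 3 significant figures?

62.2

The slot axis is L1's direction at -31.6°, so u = (cos -31.6°, sin -31.6°) = (0.852, -0.524) and n = (−sin -31.6°, cos -31.6°) = (0.524, 0.852). Q is at the origin and R lies 57.8 along u from Q, so R = 57.8·u = (49.2, -30.3). Tangency of A1 to both parallel lines with radius 22.9 puts L and J at Q ± 22.9·n: L = (12.0, 19.5), J = (-12.0, -19.5). Equal radii place U and M the same way about R: U = R + 22.9·n = (61.2, -10.8), M = R − 22.9·n = (37.2, -49.8). Then |QM| = |M − Q| = 62.2.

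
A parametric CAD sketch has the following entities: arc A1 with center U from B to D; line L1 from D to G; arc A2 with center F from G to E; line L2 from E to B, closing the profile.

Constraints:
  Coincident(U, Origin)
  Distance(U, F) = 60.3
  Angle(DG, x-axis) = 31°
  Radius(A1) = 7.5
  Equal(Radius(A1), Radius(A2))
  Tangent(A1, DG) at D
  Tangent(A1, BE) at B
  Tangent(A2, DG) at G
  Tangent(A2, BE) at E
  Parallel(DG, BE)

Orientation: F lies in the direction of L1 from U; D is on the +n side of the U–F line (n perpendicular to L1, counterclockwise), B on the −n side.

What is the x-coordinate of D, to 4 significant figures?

-3.863

The slot axis is L1's direction at 31.0°, so u = (cos 31.0°, sin 31.0°) = (0.8572, 0.5150) and n = (−sin 31.0°, cos 31.0°) = (-0.5150, 0.8572). U is at the origin and F lies 60.3 along u from U, so F = 60.3·u = (51.69, 31.06). Tangency of A1 to both parallel lines with radius 7.5 puts D and B at U ± 7.5·n: D = (-3.863, 6.429), B = (3.863, -6.429). So D.x = -3.863.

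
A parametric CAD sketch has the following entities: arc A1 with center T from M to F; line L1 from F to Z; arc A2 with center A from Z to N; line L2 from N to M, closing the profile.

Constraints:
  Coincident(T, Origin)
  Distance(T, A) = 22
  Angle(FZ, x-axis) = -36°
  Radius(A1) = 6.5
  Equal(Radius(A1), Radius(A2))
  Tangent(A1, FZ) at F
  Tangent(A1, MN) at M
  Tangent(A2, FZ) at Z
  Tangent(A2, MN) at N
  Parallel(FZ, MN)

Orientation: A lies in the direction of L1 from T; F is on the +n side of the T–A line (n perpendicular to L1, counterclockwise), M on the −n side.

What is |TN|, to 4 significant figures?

22.94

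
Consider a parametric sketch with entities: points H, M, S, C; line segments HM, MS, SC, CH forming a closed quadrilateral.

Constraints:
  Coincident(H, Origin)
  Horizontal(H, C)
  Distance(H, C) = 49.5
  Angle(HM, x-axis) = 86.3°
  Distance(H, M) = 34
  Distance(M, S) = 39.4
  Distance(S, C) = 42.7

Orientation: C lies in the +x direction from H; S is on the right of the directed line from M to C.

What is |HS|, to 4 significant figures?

8.789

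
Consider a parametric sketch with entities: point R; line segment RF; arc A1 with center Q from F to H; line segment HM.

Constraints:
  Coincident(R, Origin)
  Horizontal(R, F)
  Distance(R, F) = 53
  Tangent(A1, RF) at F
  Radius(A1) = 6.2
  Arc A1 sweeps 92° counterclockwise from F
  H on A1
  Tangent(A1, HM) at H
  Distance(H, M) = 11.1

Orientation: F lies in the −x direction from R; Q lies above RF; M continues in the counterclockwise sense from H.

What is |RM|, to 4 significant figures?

50.33

R is at the origin; RF is horizontal with |RF| = 53.0 and F on the −x side, so F = (-53.00, 0.000). A1 meets RF tangentially, so QF is at right angles to RF, so Q = F + (0, 6.2) = (-53.00, 6.200). On A1, F sits at bearing -90° from Q; a 92° counterclockwise sweep puts H at bearing 2°, so H = Q + 6.2·(cos 2°, sin 2°) = (-46.80, 6.416). A1 meets HM tangentially, so QH is at right angles to HM, so HM runs along (−sin 2°, cos 2°); with |HM| = 11.1, M = (-47.19, 17.51). Then |RM| = |M − R| = 50.33.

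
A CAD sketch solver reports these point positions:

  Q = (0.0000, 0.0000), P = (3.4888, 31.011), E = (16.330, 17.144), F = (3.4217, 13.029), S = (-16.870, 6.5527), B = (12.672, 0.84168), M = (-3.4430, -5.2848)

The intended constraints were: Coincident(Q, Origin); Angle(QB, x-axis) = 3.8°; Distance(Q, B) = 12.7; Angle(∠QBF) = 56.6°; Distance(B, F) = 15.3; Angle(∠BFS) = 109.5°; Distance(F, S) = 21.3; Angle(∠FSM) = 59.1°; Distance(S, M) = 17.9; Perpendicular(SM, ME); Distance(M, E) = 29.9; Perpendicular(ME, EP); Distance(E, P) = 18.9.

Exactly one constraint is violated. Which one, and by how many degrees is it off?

Perpendicular(ME, EP) — off by 5.80°.

Q = (0.00, 0.00) ✓; QB at 3.800° ✓; |QB| = 12.70 ✓; ∠QBF = 56.60° ✓; |BF| = 15.30 ✓; ∠BFS = 109.5° ✓; |FS| = 21.30 ✓; ∠FSM = 59.10° ✓; |SM| = 17.90 ✓; ∠(SM, ME) = 90.00° ✓; |ME| = 29.90 ✓; ∠(ME, EP) = 84.20° ✗; |EP| = 18.90 ✓.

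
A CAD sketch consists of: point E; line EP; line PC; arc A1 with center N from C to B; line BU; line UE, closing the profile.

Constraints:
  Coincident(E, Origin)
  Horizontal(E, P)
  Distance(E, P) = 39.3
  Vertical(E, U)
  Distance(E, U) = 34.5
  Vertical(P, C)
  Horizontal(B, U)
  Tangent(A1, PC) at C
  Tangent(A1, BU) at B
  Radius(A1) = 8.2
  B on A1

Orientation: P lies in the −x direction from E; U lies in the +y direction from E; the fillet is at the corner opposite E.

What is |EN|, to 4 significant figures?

40.73

EU is vertical with |EU| = 34.5 and U on the +y side, so U = (0.000, 34.50). The virtual corner opposite E is at (-39.30, 34.50). Tangency of A1 to PC means the radius NC is perpendicular to PC and A1 meets BU tangentially, so NB is at right angles to BU, with radius 8.2, so the center N sits 8.2 in from both sides at N = (-31.10, 26.30). Then |EN| = |N − E| = 40.73.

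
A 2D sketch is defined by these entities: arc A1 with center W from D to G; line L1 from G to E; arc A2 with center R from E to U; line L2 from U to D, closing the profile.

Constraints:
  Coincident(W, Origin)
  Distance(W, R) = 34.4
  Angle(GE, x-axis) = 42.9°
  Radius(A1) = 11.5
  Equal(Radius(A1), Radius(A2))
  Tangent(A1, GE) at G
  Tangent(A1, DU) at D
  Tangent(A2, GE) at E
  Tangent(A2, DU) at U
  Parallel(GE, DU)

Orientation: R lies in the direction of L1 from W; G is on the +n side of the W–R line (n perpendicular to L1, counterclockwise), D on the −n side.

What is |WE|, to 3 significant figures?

36.3

The slot axis is L1's direction at 42.9°, so u = (cos 42.9°, sin 42.9°) = (0.733, 0.681) and n = (−sin 42.9°, cos 42.9°) = (-0.681, 0.733). W is at the origin and R lies 34.4 along u from W, so R = 34.4·u = (25.2, 23.4). Tangency of A1 to both parallel lines with radius 11.5 puts G and D at W ± 11.5·n: G = (-7.83, 8.42), D = (7.83, -8.42). Equal radii place E and U the same way about R: E = R + 11.5·n = (17.4, 31.8), U = R − 11.5·n = (33.0, 15.0). Then |WE| = |E − W| = 36.3.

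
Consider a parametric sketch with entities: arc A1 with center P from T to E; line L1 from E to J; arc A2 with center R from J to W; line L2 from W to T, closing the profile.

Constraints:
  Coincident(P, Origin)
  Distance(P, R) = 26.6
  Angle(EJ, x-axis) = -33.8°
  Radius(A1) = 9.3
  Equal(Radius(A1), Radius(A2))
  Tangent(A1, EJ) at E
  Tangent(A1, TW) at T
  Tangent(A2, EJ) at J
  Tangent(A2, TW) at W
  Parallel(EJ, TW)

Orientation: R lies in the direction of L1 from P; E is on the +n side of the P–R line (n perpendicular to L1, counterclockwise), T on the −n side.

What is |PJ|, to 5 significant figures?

28.179

The slot axis is L1's direction at -33.8°, so u = (cos -33.8°, sin -33.8°) = (0.83098, -0.55630) and n = (−sin -33.8°, cos -33.8°) = (0.55630, 0.83098). P is at the origin and R lies 26.6 along u from P, so R = 26.6·u = (22.104, -14.797). Tangency of A1 to both parallel lines with radius 9.3 puts E and T at P ± 9.3·n: E = (5.1735, 7.7282), T = (-5.1735, -7.7282). Equal radii place J and W the same way about R: J = R + 9.3·n = (27.278, -7.0693), W = R − 9.3·n = (16.931, -22.526). Then |PJ| = |J − P| = 28.179.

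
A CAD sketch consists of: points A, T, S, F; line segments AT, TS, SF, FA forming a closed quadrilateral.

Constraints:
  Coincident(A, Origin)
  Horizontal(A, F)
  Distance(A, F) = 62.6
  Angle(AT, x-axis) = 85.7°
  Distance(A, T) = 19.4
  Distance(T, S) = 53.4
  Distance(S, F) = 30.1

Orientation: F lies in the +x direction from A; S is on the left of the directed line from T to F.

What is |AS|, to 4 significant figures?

61.22

Checks: |TS| = 53.40 ✓; |SF| = 30.10 ✓.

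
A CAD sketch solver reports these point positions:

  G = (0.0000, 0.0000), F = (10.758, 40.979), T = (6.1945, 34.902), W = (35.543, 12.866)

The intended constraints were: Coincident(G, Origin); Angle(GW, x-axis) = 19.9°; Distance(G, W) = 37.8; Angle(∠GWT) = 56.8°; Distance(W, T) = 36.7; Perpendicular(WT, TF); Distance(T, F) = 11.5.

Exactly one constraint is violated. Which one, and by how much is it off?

Distance(T, F) = 11.5 — off by 3.90.

G = (0.00, 0.00) ✓; GW at 19.90° ✓; |GW| = 37.80 ✓; ∠GWT = 56.80° ✓; |WT| = 36.70 ✓; ∠(WT, TF) = 90.00° ✓; |TF| = 7.600 ✗.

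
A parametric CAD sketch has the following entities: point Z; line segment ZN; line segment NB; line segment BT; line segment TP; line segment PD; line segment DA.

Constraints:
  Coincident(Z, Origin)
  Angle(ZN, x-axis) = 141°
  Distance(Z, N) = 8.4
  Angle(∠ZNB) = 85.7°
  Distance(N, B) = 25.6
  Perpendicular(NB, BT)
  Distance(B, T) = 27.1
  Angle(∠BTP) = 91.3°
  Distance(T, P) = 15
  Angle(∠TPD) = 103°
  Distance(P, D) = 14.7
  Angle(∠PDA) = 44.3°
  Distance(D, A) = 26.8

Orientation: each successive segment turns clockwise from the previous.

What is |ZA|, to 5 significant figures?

34.735

Z is at the origin; ZN runs at 141.0° with length 8.4, so N = (-6.5280, 5.2863). ∠ZNB = 85.7° gives NB at 46.700° from the x-axis; with |NB| = 25.6, B = (11.029, 23.917). NB ⟂ BT, so BT runs at -43.300°; with |BT| = 27.1, T = (30.752, 5.3316). ∠BTP = 91.3° gives TP at -132.00° from the x-axis; with |TP| = 15.0, P = (20.715, -5.8156). ∠TPD = 103.0° gives PD at 151.00° from the x-axis; with |PD| = 14.7, D = (7.8577, 1.3111). ∠PDA = 44.3° gives DA at 15.300° from the x-axis; with |DA| = 26.8, A = (33.708, 8.3829). Then |ZA| = |A − Z| = 34.735.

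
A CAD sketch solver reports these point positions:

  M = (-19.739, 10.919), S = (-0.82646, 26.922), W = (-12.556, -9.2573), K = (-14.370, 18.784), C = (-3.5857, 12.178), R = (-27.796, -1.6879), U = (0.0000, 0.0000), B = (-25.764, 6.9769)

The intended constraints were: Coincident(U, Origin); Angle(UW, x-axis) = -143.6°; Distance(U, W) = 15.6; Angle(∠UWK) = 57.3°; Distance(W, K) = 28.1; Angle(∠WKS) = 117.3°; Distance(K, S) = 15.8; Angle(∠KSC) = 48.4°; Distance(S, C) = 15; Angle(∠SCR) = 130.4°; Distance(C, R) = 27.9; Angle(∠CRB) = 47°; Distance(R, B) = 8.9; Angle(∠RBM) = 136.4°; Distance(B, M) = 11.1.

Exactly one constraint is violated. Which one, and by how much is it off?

Distance(B, M) = 11.1 — off by 3.90.

U = (0.00, 0.00) ✓; UW at -143.6° ✓; |UW| = 15.60 ✓; ∠UWK = 57.30° ✓; |WK| = 28.10 ✓; ∠WKS = 117.3° ✓; |KS| = 15.80 ✓; ∠KSC = 48.40° ✓; |SC| = 15.00 ✓; ∠SCR = 130.4° ✓; |CR| = 27.90 ✓; ∠CRB = 47.00° ✓; |RB| = 8.900 ✓; ∠RBM = 136.4° ✓; |BM| = 7.200 ✗.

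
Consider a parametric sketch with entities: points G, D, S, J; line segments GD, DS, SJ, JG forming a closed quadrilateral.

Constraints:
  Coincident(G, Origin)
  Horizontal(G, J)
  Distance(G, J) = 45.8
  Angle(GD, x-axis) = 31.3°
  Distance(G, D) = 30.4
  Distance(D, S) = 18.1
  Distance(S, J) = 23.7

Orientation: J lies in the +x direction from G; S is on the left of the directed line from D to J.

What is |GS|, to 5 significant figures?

48.432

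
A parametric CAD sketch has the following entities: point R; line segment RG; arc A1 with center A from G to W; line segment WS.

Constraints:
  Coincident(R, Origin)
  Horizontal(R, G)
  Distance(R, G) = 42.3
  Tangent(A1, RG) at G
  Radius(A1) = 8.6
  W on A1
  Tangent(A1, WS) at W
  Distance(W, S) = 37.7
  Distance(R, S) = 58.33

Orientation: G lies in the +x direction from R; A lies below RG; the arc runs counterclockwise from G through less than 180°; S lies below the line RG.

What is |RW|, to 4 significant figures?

34.87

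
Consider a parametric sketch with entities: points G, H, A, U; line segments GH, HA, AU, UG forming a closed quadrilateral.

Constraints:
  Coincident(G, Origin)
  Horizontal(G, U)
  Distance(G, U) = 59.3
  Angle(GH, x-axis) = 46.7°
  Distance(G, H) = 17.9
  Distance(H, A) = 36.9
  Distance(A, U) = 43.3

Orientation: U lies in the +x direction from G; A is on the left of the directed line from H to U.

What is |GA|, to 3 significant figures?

54.8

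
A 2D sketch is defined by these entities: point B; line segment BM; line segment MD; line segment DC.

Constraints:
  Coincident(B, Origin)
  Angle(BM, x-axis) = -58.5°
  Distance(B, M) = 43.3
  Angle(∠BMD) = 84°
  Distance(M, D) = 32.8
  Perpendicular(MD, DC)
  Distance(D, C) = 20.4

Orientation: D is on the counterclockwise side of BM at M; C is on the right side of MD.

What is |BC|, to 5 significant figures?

69.476

B is at the origin; BM runs at -58.5° with length 43.3, so M = 43.3·(cos -58.5°, sin -58.5°) = (22.624, -36.919). ∠BMD = 84.0°, so MD runs at -58.5° + (180° − 84.0°) = 37.500° from the x-axis; with |MD| = 32.8, D = M + 32.8·(cos 37.500°, sin 37.500°) = (48.646, -16.952). MD is perpendicular to DC; with |DC| = 20.4 on the right of MD, C = D + 20.4·(0.60876, -0.79335) = (61.065, -33.136). Then |BC| = |C − B| = 69.476.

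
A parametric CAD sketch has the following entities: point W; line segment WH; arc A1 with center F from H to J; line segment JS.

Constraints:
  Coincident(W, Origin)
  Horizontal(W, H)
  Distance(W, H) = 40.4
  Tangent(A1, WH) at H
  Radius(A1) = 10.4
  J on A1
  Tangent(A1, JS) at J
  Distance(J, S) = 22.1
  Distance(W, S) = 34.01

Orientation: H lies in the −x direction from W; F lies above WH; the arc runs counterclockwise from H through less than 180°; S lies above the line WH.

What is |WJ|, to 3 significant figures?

31.5

Checks: |FJ| = 10.40 ✓; ∠(FJ, JS) = 90.00° ✓; |JS| = 22.10 ✓; |WS| = 34.01 ✓.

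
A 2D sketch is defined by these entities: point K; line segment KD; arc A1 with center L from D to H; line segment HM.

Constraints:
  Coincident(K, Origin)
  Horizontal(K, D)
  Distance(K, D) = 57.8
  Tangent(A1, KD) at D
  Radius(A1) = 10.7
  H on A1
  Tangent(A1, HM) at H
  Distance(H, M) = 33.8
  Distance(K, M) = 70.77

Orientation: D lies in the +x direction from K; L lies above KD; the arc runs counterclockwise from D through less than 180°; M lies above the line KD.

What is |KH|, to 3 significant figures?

69.2

Checks: K.y = 0.00, D.y = 0.00 ✓; |LH| = 10.70 ✓; ∠(LH, HM) = 90.00° ✓; |HM| = 33.80 ✓; |KM| = 70.77 ✓.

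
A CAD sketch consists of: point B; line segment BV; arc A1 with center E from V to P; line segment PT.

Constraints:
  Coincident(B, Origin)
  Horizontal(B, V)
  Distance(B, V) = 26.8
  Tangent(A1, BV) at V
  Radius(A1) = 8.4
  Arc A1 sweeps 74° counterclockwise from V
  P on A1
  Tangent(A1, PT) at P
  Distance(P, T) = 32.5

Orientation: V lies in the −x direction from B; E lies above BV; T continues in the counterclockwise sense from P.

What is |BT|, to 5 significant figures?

38.582

B is at the origin; BV is horizontal with |BV| = 26.8 and V on the −x side, so V = (-26.800, 0.0000). The tangent condition forces EV to be normal to BV, so E = V + (0, 8.4) = (-26.800, 8.4000). On A1, V sits at bearing -90° from E; a 74° counterclockwise sweep puts P at bearing -16°, so P = E + 8.4·(cos -16°, sin -16°) = (-18.725, 6.0846). Tangency of A1 to PT means the radius EP is perpendicular to PT, so PT runs along (−sin -16°, cos -16°); with |PT| = 32.5, T = (-9.7672, 37.326). Then |BT| = |T − B| = 38.582.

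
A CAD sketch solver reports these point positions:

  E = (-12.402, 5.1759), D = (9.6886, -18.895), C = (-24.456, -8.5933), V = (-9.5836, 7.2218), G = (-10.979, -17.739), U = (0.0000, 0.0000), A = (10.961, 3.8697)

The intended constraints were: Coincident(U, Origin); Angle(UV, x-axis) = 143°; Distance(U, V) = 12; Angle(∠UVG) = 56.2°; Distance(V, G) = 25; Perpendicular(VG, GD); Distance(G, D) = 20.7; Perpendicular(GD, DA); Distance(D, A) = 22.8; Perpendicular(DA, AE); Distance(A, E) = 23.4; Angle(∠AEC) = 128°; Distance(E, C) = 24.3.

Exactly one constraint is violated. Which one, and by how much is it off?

Distance(E, C) = 24.3 — off by 6.00.

U = (0.00, 0.00) ✓; UV at 143.0° ✓; |UV| = 12.00 ✓; ∠UVG = 56.20° ✓; |VG| = 25.00 ✓; ∠(VG, GD) = 90.00° ✓; |GD| = 20.70 ✓; ∠(GD, DA) = 90.00° ✓; |DA| = 22.80 ✓; ∠(DA, AE) = 90.00° ✓; |AE| = 23.40 ✓; ∠AEC = 128.0° ✓; |EC| = 18.30 ✗.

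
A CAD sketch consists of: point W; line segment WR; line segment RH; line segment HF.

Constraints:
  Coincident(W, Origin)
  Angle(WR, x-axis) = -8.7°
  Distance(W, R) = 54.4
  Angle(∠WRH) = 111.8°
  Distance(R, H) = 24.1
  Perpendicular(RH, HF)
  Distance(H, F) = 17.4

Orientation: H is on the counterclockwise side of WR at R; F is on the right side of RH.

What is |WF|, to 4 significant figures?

81.08

∠WRH = 111.8°, so RH runs at -8.7° + (180° − 111.8°) = 59.50° from the x-axis; with |RH| = 24.1, H = R + 24.1·(cos 59.50°, sin 59.50°) = (66.01, 12.54). RH is perpendicular to HF; with |HF| = 17.4 on the right of RH, F = H + 17.4·(0.8616, -0.5075) = (81.00, 3.706). Then |WF| = |F − W| = 81.08.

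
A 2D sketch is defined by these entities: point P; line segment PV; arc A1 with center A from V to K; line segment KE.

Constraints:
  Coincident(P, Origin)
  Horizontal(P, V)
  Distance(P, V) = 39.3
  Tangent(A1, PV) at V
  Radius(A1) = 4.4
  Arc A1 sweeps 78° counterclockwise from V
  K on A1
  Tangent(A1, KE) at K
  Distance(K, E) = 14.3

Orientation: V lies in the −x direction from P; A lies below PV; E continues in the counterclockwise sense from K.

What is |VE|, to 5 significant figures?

18.927

On A1, V sits at bearing 90° from A; a 78° counterclockwise sweep puts K at bearing 168°, so K = A + 4.4·(cos 168°, sin 168°) = (-43.604, -3.4852). Since A1 is tangent to KE there, AK ⟂ KE, so KE runs along (−sin 168°, cos 168°); with |KE| = 14.3, E = (-46.577, -17.473). Then |VE| = |E − V| = 18.927.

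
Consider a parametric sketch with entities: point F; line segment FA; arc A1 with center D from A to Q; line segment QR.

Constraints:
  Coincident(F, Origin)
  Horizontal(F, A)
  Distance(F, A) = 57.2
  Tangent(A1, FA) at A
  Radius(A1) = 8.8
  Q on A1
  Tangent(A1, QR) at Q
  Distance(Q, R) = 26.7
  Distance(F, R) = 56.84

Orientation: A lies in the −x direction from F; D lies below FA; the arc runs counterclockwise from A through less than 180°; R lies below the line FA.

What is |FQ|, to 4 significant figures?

65.32

F is at the origin; F and A share the same y with |FA| = 57.2 and A on the −x side, so A = (-57.20, 0.000). Tangency of A1 to FA means the radius DA is perpendicular to FA, so D = A + (0, -8.8) = (-57.20, -8.800). Since DQ ⟂ QR (tangency), |DR| = √(8.8² + 26.7²) = 28.11 regardless of where Q sits on A1. So R lies on both circle(F, 56.84) and circle(D, 28.11); the below-FA intersection is R = (-45.33, -34.29). Q is the foot of the tangent from R: Q = (-63.61, -14.82).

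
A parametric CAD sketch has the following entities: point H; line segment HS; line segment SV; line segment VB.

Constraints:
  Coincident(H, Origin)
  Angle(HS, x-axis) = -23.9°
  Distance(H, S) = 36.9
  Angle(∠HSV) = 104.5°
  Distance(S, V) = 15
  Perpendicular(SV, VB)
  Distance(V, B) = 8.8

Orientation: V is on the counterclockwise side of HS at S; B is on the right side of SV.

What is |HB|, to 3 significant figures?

50.7

∠HSV = 104.5°, so SV runs at -23.9° + (180° − 104.5°) = 51.6° from the x-axis; with |SV| = 15.0, V = S + 15.0·(cos 51.6°, sin 51.6°) = (43.1, -3.19). The perpendicularity gives VB at right angles to SV; with |VB| = 8.8 on the right of SV, B = V + 8.8·(0.784, -0.621) = (49.9, -8.66). Then |HB| = |B − H| = 50.7.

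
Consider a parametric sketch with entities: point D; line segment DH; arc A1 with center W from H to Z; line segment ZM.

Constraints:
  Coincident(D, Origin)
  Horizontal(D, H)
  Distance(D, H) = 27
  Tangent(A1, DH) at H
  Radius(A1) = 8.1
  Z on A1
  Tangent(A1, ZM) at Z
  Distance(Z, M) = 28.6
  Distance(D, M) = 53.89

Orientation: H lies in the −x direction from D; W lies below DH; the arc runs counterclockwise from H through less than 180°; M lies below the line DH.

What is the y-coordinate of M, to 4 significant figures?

-33.76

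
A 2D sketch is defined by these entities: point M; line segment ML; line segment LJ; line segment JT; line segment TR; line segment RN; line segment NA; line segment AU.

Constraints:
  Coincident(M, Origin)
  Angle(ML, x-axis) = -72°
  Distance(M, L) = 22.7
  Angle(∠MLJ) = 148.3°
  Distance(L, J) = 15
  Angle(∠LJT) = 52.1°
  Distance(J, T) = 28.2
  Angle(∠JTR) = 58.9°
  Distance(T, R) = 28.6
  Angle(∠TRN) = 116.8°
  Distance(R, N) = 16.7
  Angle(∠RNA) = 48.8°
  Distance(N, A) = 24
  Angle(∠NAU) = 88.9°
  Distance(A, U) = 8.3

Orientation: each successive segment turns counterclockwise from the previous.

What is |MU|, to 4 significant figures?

13.12

M is at the origin; ML runs at -72.0° with length 22.7, so L = (7.015, -21.59). ∠MLJ = 148.3° gives LJ at -40.30° from the x-axis; with |LJ| = 15.0, J = (18.45, -31.29). ∠LJT = 52.1° gives JT at 87.60° from the x-axis; with |JT| = 28.2, T = (19.64, -3.116). ∠JTR = 58.9° gives TR at -151.3° from the x-axis; with |TR| = 28.6, R = (-5.451, -16.85). ∠TRN = 116.8° gives RN at -88.10° from the x-axis; with |RN| = 16.7, N = (-4.897, -33.54). ∠RNA = 48.8° gives NA at 43.10° from the x-axis; with |NA| = 24.0, A = (12.63, -17.14). ∠NAU = 88.9° gives AU at 134.2° from the x-axis; with |AU| = 8.3, U = (6.840, -11.19). Then |MU| = |U − M| = 13.12.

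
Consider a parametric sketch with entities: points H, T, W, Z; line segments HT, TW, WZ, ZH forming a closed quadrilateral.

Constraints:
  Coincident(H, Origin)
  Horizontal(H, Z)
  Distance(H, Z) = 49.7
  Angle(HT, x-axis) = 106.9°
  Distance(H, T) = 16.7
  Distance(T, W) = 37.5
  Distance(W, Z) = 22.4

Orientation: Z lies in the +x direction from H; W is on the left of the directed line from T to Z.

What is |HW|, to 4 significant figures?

35.69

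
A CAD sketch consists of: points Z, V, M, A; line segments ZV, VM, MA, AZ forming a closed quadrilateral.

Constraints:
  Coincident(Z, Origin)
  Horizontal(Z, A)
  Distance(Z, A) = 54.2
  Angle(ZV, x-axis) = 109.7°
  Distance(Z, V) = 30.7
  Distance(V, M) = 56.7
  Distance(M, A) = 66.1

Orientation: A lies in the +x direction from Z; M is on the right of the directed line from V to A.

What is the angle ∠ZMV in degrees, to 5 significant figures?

16.514°

Checks: |VM| = 56.70 ✓; |MA| = 66.10 ✓.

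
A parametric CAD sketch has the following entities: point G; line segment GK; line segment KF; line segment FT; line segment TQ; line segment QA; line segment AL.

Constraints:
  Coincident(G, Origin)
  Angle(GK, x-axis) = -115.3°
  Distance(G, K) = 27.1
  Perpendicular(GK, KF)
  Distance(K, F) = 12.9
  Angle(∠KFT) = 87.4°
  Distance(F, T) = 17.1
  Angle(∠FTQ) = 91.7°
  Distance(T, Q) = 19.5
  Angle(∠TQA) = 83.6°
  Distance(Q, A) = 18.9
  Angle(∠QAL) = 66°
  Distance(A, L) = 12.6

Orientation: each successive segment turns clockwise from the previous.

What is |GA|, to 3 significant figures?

29.5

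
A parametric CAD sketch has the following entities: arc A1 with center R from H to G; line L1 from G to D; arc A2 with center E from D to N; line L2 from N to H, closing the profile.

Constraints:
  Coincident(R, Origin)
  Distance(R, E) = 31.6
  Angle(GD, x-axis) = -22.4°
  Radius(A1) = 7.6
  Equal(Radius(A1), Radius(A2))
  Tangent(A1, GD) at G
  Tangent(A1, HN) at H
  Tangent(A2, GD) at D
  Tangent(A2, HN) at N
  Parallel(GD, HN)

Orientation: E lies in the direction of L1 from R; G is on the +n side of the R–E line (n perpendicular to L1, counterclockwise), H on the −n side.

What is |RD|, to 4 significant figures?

32.50

Tangency of A1 to both parallel lines with radius 7.6 puts G and H at R ± 7.6·n: G = (2.896, 7.027), H = (-2.896, -7.027). Equal radii place D and N the same way about E: D = E + 7.6·n = (32.11, -5.015), N = E − 7.6·n = (26.32, -19.07). Then |RD| = |D − R| = 32.50.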